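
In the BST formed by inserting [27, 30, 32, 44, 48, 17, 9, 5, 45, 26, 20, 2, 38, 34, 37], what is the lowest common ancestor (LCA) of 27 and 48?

Tree insertion order: [27, 30, 32, 44, 48, 17, 9, 5, 45, 26, 20, 2, 38, 34, 37]
Tree (level-order array): [27, 17, 30, 9, 26, None, 32, 5, None, 20, None, None, 44, 2, None, None, None, 38, 48, None, None, 34, None, 45, None, None, 37]
In a BST, the LCA of p=27, q=48 is the first node v on the
root-to-leaf path with p <= v <= q (go left if both < v, right if both > v).
Walk from root:
  at 27: 27 <= 27 <= 48, this is the LCA
LCA = 27


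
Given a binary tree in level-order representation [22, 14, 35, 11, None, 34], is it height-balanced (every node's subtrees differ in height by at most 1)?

Tree (level-order array): [22, 14, 35, 11, None, 34]
Definition: a tree is height-balanced if, at every node, |h(left) - h(right)| <= 1 (empty subtree has height -1).
Bottom-up per-node check:
  node 11: h_left=-1, h_right=-1, diff=0 [OK], height=0
  node 14: h_left=0, h_right=-1, diff=1 [OK], height=1
  node 34: h_left=-1, h_right=-1, diff=0 [OK], height=0
  node 35: h_left=0, h_right=-1, diff=1 [OK], height=1
  node 22: h_left=1, h_right=1, diff=0 [OK], height=2
All nodes satisfy the balance condition.
Result: Balanced


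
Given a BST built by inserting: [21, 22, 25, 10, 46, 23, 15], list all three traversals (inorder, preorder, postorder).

Tree insertion order: [21, 22, 25, 10, 46, 23, 15]
Tree (level-order array): [21, 10, 22, None, 15, None, 25, None, None, 23, 46]
Inorder (L, root, R): [10, 15, 21, 22, 23, 25, 46]
Preorder (root, L, R): [21, 10, 15, 22, 25, 23, 46]
Postorder (L, R, root): [15, 10, 23, 46, 25, 22, 21]


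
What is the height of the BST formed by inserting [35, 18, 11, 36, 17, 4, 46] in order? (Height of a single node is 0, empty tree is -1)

Insertion order: [35, 18, 11, 36, 17, 4, 46]
Tree (level-order array): [35, 18, 36, 11, None, None, 46, 4, 17]
Compute height bottom-up (empty subtree = -1):
  height(4) = 1 + max(-1, -1) = 0
  height(17) = 1 + max(-1, -1) = 0
  height(11) = 1 + max(0, 0) = 1
  height(18) = 1 + max(1, -1) = 2
  height(46) = 1 + max(-1, -1) = 0
  height(36) = 1 + max(-1, 0) = 1
  height(35) = 1 + max(2, 1) = 3
Height = 3


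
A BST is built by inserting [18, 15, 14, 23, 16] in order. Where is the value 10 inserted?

Starting tree (level order): [18, 15, 23, 14, 16]
Insertion path: 18 -> 15 -> 14
Result: insert 10 as left child of 14
Final tree (level order): [18, 15, 23, 14, 16, None, None, 10]


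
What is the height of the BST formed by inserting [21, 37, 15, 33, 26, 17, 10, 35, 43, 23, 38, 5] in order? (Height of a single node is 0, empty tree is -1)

Insertion order: [21, 37, 15, 33, 26, 17, 10, 35, 43, 23, 38, 5]
Tree (level-order array): [21, 15, 37, 10, 17, 33, 43, 5, None, None, None, 26, 35, 38, None, None, None, 23]
Compute height bottom-up (empty subtree = -1):
  height(5) = 1 + max(-1, -1) = 0
  height(10) = 1 + max(0, -1) = 1
  height(17) = 1 + max(-1, -1) = 0
  height(15) = 1 + max(1, 0) = 2
  height(23) = 1 + max(-1, -1) = 0
  height(26) = 1 + max(0, -1) = 1
  height(35) = 1 + max(-1, -1) = 0
  height(33) = 1 + max(1, 0) = 2
  height(38) = 1 + max(-1, -1) = 0
  height(43) = 1 + max(0, -1) = 1
  height(37) = 1 + max(2, 1) = 3
  height(21) = 1 + max(2, 3) = 4
Height = 4


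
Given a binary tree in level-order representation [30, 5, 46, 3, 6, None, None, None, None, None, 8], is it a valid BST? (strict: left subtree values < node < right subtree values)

Level-order array: [30, 5, 46, 3, 6, None, None, None, None, None, 8]
Validate using subtree bounds (lo, hi): at each node, require lo < value < hi,
then recurse left with hi=value and right with lo=value.
Preorder trace (stopping at first violation):
  at node 30 with bounds (-inf, +inf): OK
  at node 5 with bounds (-inf, 30): OK
  at node 3 with bounds (-inf, 5): OK
  at node 6 with bounds (5, 30): OK
  at node 8 with bounds (6, 30): OK
  at node 46 with bounds (30, +inf): OK
No violation found at any node.
Result: Valid BST


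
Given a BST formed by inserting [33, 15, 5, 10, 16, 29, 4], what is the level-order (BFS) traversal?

Tree insertion order: [33, 15, 5, 10, 16, 29, 4]
Tree (level-order array): [33, 15, None, 5, 16, 4, 10, None, 29]
BFS from the root, enqueuing left then right child of each popped node:
  queue [33] -> pop 33, enqueue [15], visited so far: [33]
  queue [15] -> pop 15, enqueue [5, 16], visited so far: [33, 15]
  queue [5, 16] -> pop 5, enqueue [4, 10], visited so far: [33, 15, 5]
  queue [16, 4, 10] -> pop 16, enqueue [29], visited so far: [33, 15, 5, 16]
  queue [4, 10, 29] -> pop 4, enqueue [none], visited so far: [33, 15, 5, 16, 4]
  queue [10, 29] -> pop 10, enqueue [none], visited so far: [33, 15, 5, 16, 4, 10]
  queue [29] -> pop 29, enqueue [none], visited so far: [33, 15, 5, 16, 4, 10, 29]
Result: [33, 15, 5, 16, 4, 10, 29]


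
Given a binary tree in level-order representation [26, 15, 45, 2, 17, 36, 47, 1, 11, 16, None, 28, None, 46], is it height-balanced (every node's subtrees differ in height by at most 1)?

Tree (level-order array): [26, 15, 45, 2, 17, 36, 47, 1, 11, 16, None, 28, None, 46]
Definition: a tree is height-balanced if, at every node, |h(left) - h(right)| <= 1 (empty subtree has height -1).
Bottom-up per-node check:
  node 1: h_left=-1, h_right=-1, diff=0 [OK], height=0
  node 11: h_left=-1, h_right=-1, diff=0 [OK], height=0
  node 2: h_left=0, h_right=0, diff=0 [OK], height=1
  node 16: h_left=-1, h_right=-1, diff=0 [OK], height=0
  node 17: h_left=0, h_right=-1, diff=1 [OK], height=1
  node 15: h_left=1, h_right=1, diff=0 [OK], height=2
  node 28: h_left=-1, h_right=-1, diff=0 [OK], height=0
  node 36: h_left=0, h_right=-1, diff=1 [OK], height=1
  node 46: h_left=-1, h_right=-1, diff=0 [OK], height=0
  node 47: h_left=0, h_right=-1, diff=1 [OK], height=1
  node 45: h_left=1, h_right=1, diff=0 [OK], height=2
  node 26: h_left=2, h_right=2, diff=0 [OK], height=3
All nodes satisfy the balance condition.
Result: Balanced


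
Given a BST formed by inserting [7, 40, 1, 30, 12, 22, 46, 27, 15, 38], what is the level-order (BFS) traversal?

Tree insertion order: [7, 40, 1, 30, 12, 22, 46, 27, 15, 38]
Tree (level-order array): [7, 1, 40, None, None, 30, 46, 12, 38, None, None, None, 22, None, None, 15, 27]
BFS from the root, enqueuing left then right child of each popped node:
  queue [7] -> pop 7, enqueue [1, 40], visited so far: [7]
  queue [1, 40] -> pop 1, enqueue [none], visited so far: [7, 1]
  queue [40] -> pop 40, enqueue [30, 46], visited so far: [7, 1, 40]
  queue [30, 46] -> pop 30, enqueue [12, 38], visited so far: [7, 1, 40, 30]
  queue [46, 12, 38] -> pop 46, enqueue [none], visited so far: [7, 1, 40, 30, 46]
  queue [12, 38] -> pop 12, enqueue [22], visited so far: [7, 1, 40, 30, 46, 12]
  queue [38, 22] -> pop 38, enqueue [none], visited so far: [7, 1, 40, 30, 46, 12, 38]
  queue [22] -> pop 22, enqueue [15, 27], visited so far: [7, 1, 40, 30, 46, 12, 38, 22]
  queue [15, 27] -> pop 15, enqueue [none], visited so far: [7, 1, 40, 30, 46, 12, 38, 22, 15]
  queue [27] -> pop 27, enqueue [none], visited so far: [7, 1, 40, 30, 46, 12, 38, 22, 15, 27]
Result: [7, 1, 40, 30, 46, 12, 38, 22, 15, 27]


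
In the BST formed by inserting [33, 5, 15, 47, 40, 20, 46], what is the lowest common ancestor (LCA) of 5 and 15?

Tree insertion order: [33, 5, 15, 47, 40, 20, 46]
Tree (level-order array): [33, 5, 47, None, 15, 40, None, None, 20, None, 46]
In a BST, the LCA of p=5, q=15 is the first node v on the
root-to-leaf path with p <= v <= q (go left if both < v, right if both > v).
Walk from root:
  at 33: both 5 and 15 < 33, go left
  at 5: 5 <= 5 <= 15, this is the LCA
LCA = 5


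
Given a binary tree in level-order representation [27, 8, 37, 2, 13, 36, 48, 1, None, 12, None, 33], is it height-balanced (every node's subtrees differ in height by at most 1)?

Tree (level-order array): [27, 8, 37, 2, 13, 36, 48, 1, None, 12, None, 33]
Definition: a tree is height-balanced if, at every node, |h(left) - h(right)| <= 1 (empty subtree has height -1).
Bottom-up per-node check:
  node 1: h_left=-1, h_right=-1, diff=0 [OK], height=0
  node 2: h_left=0, h_right=-1, diff=1 [OK], height=1
  node 12: h_left=-1, h_right=-1, diff=0 [OK], height=0
  node 13: h_left=0, h_right=-1, diff=1 [OK], height=1
  node 8: h_left=1, h_right=1, diff=0 [OK], height=2
  node 33: h_left=-1, h_right=-1, diff=0 [OK], height=0
  node 36: h_left=0, h_right=-1, diff=1 [OK], height=1
  node 48: h_left=-1, h_right=-1, diff=0 [OK], height=0
  node 37: h_left=1, h_right=0, diff=1 [OK], height=2
  node 27: h_left=2, h_right=2, diff=0 [OK], height=3
All nodes satisfy the balance condition.
Result: Balanced


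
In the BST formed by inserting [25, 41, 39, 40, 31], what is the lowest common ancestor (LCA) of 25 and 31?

Tree insertion order: [25, 41, 39, 40, 31]
Tree (level-order array): [25, None, 41, 39, None, 31, 40]
In a BST, the LCA of p=25, q=31 is the first node v on the
root-to-leaf path with p <= v <= q (go left if both < v, right if both > v).
Walk from root:
  at 25: 25 <= 25 <= 31, this is the LCA
LCA = 25


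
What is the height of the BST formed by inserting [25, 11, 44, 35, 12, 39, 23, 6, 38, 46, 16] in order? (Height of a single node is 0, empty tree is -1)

Insertion order: [25, 11, 44, 35, 12, 39, 23, 6, 38, 46, 16]
Tree (level-order array): [25, 11, 44, 6, 12, 35, 46, None, None, None, 23, None, 39, None, None, 16, None, 38]
Compute height bottom-up (empty subtree = -1):
  height(6) = 1 + max(-1, -1) = 0
  height(16) = 1 + max(-1, -1) = 0
  height(23) = 1 + max(0, -1) = 1
  height(12) = 1 + max(-1, 1) = 2
  height(11) = 1 + max(0, 2) = 3
  height(38) = 1 + max(-1, -1) = 0
  height(39) = 1 + max(0, -1) = 1
  height(35) = 1 + max(-1, 1) = 2
  height(46) = 1 + max(-1, -1) = 0
  height(44) = 1 + max(2, 0) = 3
  height(25) = 1 + max(3, 3) = 4
Height = 4


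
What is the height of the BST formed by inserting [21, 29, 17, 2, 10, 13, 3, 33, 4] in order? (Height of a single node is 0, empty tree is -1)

Insertion order: [21, 29, 17, 2, 10, 13, 3, 33, 4]
Tree (level-order array): [21, 17, 29, 2, None, None, 33, None, 10, None, None, 3, 13, None, 4]
Compute height bottom-up (empty subtree = -1):
  height(4) = 1 + max(-1, -1) = 0
  height(3) = 1 + max(-1, 0) = 1
  height(13) = 1 + max(-1, -1) = 0
  height(10) = 1 + max(1, 0) = 2
  height(2) = 1 + max(-1, 2) = 3
  height(17) = 1 + max(3, -1) = 4
  height(33) = 1 + max(-1, -1) = 0
  height(29) = 1 + max(-1, 0) = 1
  height(21) = 1 + max(4, 1) = 5
Height = 5


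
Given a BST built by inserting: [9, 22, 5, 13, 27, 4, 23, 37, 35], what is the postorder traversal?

Tree insertion order: [9, 22, 5, 13, 27, 4, 23, 37, 35]
Tree (level-order array): [9, 5, 22, 4, None, 13, 27, None, None, None, None, 23, 37, None, None, 35]
Postorder traversal: [4, 5, 13, 23, 35, 37, 27, 22, 9]


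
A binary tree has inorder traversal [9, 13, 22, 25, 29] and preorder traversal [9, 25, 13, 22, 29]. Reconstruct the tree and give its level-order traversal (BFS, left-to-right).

Inorder:  [9, 13, 22, 25, 29]
Preorder: [9, 25, 13, 22, 29]
Algorithm: preorder visits root first, so consume preorder in order;
for each root, split the current inorder slice at that value into
left-subtree inorder and right-subtree inorder, then recurse.
Recursive splits:
  root=9; inorder splits into left=[], right=[13, 22, 25, 29]
  root=25; inorder splits into left=[13, 22], right=[29]
  root=13; inorder splits into left=[], right=[22]
  root=22; inorder splits into left=[], right=[]
  root=29; inorder splits into left=[], right=[]
Reconstructed level-order: [9, 25, 13, 29, 22]


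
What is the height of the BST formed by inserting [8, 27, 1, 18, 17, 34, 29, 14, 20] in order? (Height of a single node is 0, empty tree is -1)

Insertion order: [8, 27, 1, 18, 17, 34, 29, 14, 20]
Tree (level-order array): [8, 1, 27, None, None, 18, 34, 17, 20, 29, None, 14]
Compute height bottom-up (empty subtree = -1):
  height(1) = 1 + max(-1, -1) = 0
  height(14) = 1 + max(-1, -1) = 0
  height(17) = 1 + max(0, -1) = 1
  height(20) = 1 + max(-1, -1) = 0
  height(18) = 1 + max(1, 0) = 2
  height(29) = 1 + max(-1, -1) = 0
  height(34) = 1 + max(0, -1) = 1
  height(27) = 1 + max(2, 1) = 3
  height(8) = 1 + max(0, 3) = 4
Height = 4


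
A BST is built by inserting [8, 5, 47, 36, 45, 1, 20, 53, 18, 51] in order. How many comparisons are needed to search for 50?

Search path for 50: 8 -> 47 -> 53 -> 51
Found: False
Comparisons: 4


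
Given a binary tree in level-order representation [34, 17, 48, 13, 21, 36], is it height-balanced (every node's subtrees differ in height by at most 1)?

Tree (level-order array): [34, 17, 48, 13, 21, 36]
Definition: a tree is height-balanced if, at every node, |h(left) - h(right)| <= 1 (empty subtree has height -1).
Bottom-up per-node check:
  node 13: h_left=-1, h_right=-1, diff=0 [OK], height=0
  node 21: h_left=-1, h_right=-1, diff=0 [OK], height=0
  node 17: h_left=0, h_right=0, diff=0 [OK], height=1
  node 36: h_left=-1, h_right=-1, diff=0 [OK], height=0
  node 48: h_left=0, h_right=-1, diff=1 [OK], height=1
  node 34: h_left=1, h_right=1, diff=0 [OK], height=2
All nodes satisfy the balance condition.
Result: Balanced


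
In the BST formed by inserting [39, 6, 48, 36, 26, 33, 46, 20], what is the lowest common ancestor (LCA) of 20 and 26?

Tree insertion order: [39, 6, 48, 36, 26, 33, 46, 20]
Tree (level-order array): [39, 6, 48, None, 36, 46, None, 26, None, None, None, 20, 33]
In a BST, the LCA of p=20, q=26 is the first node v on the
root-to-leaf path with p <= v <= q (go left if both < v, right if both > v).
Walk from root:
  at 39: both 20 and 26 < 39, go left
  at 6: both 20 and 26 > 6, go right
  at 36: both 20 and 26 < 36, go left
  at 26: 20 <= 26 <= 26, this is the LCA
LCA = 26


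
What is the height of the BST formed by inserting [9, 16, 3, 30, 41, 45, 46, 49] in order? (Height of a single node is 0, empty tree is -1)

Insertion order: [9, 16, 3, 30, 41, 45, 46, 49]
Tree (level-order array): [9, 3, 16, None, None, None, 30, None, 41, None, 45, None, 46, None, 49]
Compute height bottom-up (empty subtree = -1):
  height(3) = 1 + max(-1, -1) = 0
  height(49) = 1 + max(-1, -1) = 0
  height(46) = 1 + max(-1, 0) = 1
  height(45) = 1 + max(-1, 1) = 2
  height(41) = 1 + max(-1, 2) = 3
  height(30) = 1 + max(-1, 3) = 4
  height(16) = 1 + max(-1, 4) = 5
  height(9) = 1 + max(0, 5) = 6
Height = 6


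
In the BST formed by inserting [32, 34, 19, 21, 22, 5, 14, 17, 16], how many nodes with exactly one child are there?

Tree built from: [32, 34, 19, 21, 22, 5, 14, 17, 16]
Tree (level-order array): [32, 19, 34, 5, 21, None, None, None, 14, None, 22, None, 17, None, None, 16]
Rule: These are nodes with exactly 1 non-null child.
Per-node child counts:
  node 32: 2 child(ren)
  node 19: 2 child(ren)
  node 5: 1 child(ren)
  node 14: 1 child(ren)
  node 17: 1 child(ren)
  node 16: 0 child(ren)
  node 21: 1 child(ren)
  node 22: 0 child(ren)
  node 34: 0 child(ren)
Matching nodes: [5, 14, 17, 21]
Count of nodes with exactly one child: 4


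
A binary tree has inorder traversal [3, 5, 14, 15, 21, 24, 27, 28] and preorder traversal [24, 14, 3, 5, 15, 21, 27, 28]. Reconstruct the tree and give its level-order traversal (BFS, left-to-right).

Inorder:  [3, 5, 14, 15, 21, 24, 27, 28]
Preorder: [24, 14, 3, 5, 15, 21, 27, 28]
Algorithm: preorder visits root first, so consume preorder in order;
for each root, split the current inorder slice at that value into
left-subtree inorder and right-subtree inorder, then recurse.
Recursive splits:
  root=24; inorder splits into left=[3, 5, 14, 15, 21], right=[27, 28]
  root=14; inorder splits into left=[3, 5], right=[15, 21]
  root=3; inorder splits into left=[], right=[5]
  root=5; inorder splits into left=[], right=[]
  root=15; inorder splits into left=[], right=[21]
  root=21; inorder splits into left=[], right=[]
  root=27; inorder splits into left=[], right=[28]
  root=28; inorder splits into left=[], right=[]
Reconstructed level-order: [24, 14, 27, 3, 15, 28, 5, 21]


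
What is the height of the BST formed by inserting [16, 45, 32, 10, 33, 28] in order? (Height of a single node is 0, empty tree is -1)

Insertion order: [16, 45, 32, 10, 33, 28]
Tree (level-order array): [16, 10, 45, None, None, 32, None, 28, 33]
Compute height bottom-up (empty subtree = -1):
  height(10) = 1 + max(-1, -1) = 0
  height(28) = 1 + max(-1, -1) = 0
  height(33) = 1 + max(-1, -1) = 0
  height(32) = 1 + max(0, 0) = 1
  height(45) = 1 + max(1, -1) = 2
  height(16) = 1 + max(0, 2) = 3
Height = 3


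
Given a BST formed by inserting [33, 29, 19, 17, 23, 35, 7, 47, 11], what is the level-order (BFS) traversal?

Tree insertion order: [33, 29, 19, 17, 23, 35, 7, 47, 11]
Tree (level-order array): [33, 29, 35, 19, None, None, 47, 17, 23, None, None, 7, None, None, None, None, 11]
BFS from the root, enqueuing left then right child of each popped node:
  queue [33] -> pop 33, enqueue [29, 35], visited so far: [33]
  queue [29, 35] -> pop 29, enqueue [19], visited so far: [33, 29]
  queue [35, 19] -> pop 35, enqueue [47], visited so far: [33, 29, 35]
  queue [19, 47] -> pop 19, enqueue [17, 23], visited so far: [33, 29, 35, 19]
  queue [47, 17, 23] -> pop 47, enqueue [none], visited so far: [33, 29, 35, 19, 47]
  queue [17, 23] -> pop 17, enqueue [7], visited so far: [33, 29, 35, 19, 47, 17]
  queue [23, 7] -> pop 23, enqueue [none], visited so far: [33, 29, 35, 19, 47, 17, 23]
  queue [7] -> pop 7, enqueue [11], visited so far: [33, 29, 35, 19, 47, 17, 23, 7]
  queue [11] -> pop 11, enqueue [none], visited so far: [33, 29, 35, 19, 47, 17, 23, 7, 11]
Result: [33, 29, 35, 19, 47, 17, 23, 7, 11]


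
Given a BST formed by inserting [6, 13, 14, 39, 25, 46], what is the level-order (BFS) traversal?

Tree insertion order: [6, 13, 14, 39, 25, 46]
Tree (level-order array): [6, None, 13, None, 14, None, 39, 25, 46]
BFS from the root, enqueuing left then right child of each popped node:
  queue [6] -> pop 6, enqueue [13], visited so far: [6]
  queue [13] -> pop 13, enqueue [14], visited so far: [6, 13]
  queue [14] -> pop 14, enqueue [39], visited so far: [6, 13, 14]
  queue [39] -> pop 39, enqueue [25, 46], visited so far: [6, 13, 14, 39]
  queue [25, 46] -> pop 25, enqueue [none], visited so far: [6, 13, 14, 39, 25]
  queue [46] -> pop 46, enqueue [none], visited so far: [6, 13, 14, 39, 25, 46]
Result: [6, 13, 14, 39, 25, 46]


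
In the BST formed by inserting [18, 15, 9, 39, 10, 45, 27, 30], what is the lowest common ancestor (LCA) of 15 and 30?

Tree insertion order: [18, 15, 9, 39, 10, 45, 27, 30]
Tree (level-order array): [18, 15, 39, 9, None, 27, 45, None, 10, None, 30]
In a BST, the LCA of p=15, q=30 is the first node v on the
root-to-leaf path with p <= v <= q (go left if both < v, right if both > v).
Walk from root:
  at 18: 15 <= 18 <= 30, this is the LCA
LCA = 18


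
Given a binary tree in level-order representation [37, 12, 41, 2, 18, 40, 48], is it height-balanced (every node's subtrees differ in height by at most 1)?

Tree (level-order array): [37, 12, 41, 2, 18, 40, 48]
Definition: a tree is height-balanced if, at every node, |h(left) - h(right)| <= 1 (empty subtree has height -1).
Bottom-up per-node check:
  node 2: h_left=-1, h_right=-1, diff=0 [OK], height=0
  node 18: h_left=-1, h_right=-1, diff=0 [OK], height=0
  node 12: h_left=0, h_right=0, diff=0 [OK], height=1
  node 40: h_left=-1, h_right=-1, diff=0 [OK], height=0
  node 48: h_left=-1, h_right=-1, diff=0 [OK], height=0
  node 41: h_left=0, h_right=0, diff=0 [OK], height=1
  node 37: h_left=1, h_right=1, diff=0 [OK], height=2
All nodes satisfy the balance condition.
Result: Balanced


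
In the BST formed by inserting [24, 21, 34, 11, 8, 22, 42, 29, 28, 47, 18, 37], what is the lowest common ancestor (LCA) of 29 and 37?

Tree insertion order: [24, 21, 34, 11, 8, 22, 42, 29, 28, 47, 18, 37]
Tree (level-order array): [24, 21, 34, 11, 22, 29, 42, 8, 18, None, None, 28, None, 37, 47]
In a BST, the LCA of p=29, q=37 is the first node v on the
root-to-leaf path with p <= v <= q (go left if both < v, right if both > v).
Walk from root:
  at 24: both 29 and 37 > 24, go right
  at 34: 29 <= 34 <= 37, this is the LCA
LCA = 34


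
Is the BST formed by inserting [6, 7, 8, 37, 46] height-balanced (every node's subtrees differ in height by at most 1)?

Tree (level-order array): [6, None, 7, None, 8, None, 37, None, 46]
Definition: a tree is height-balanced if, at every node, |h(left) - h(right)| <= 1 (empty subtree has height -1).
Bottom-up per-node check:
  node 46: h_left=-1, h_right=-1, diff=0 [OK], height=0
  node 37: h_left=-1, h_right=0, diff=1 [OK], height=1
  node 8: h_left=-1, h_right=1, diff=2 [FAIL (|-1-1|=2 > 1)], height=2
  node 7: h_left=-1, h_right=2, diff=3 [FAIL (|-1-2|=3 > 1)], height=3
  node 6: h_left=-1, h_right=3, diff=4 [FAIL (|-1-3|=4 > 1)], height=4
Node 8 violates the condition: |-1 - 1| = 2 > 1.
Result: Not balanced


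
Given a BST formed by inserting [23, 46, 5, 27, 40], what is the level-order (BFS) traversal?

Tree insertion order: [23, 46, 5, 27, 40]
Tree (level-order array): [23, 5, 46, None, None, 27, None, None, 40]
BFS from the root, enqueuing left then right child of each popped node:
  queue [23] -> pop 23, enqueue [5, 46], visited so far: [23]
  queue [5, 46] -> pop 5, enqueue [none], visited so far: [23, 5]
  queue [46] -> pop 46, enqueue [27], visited so far: [23, 5, 46]
  queue [27] -> pop 27, enqueue [40], visited so far: [23, 5, 46, 27]
  queue [40] -> pop 40, enqueue [none], visited so far: [23, 5, 46, 27, 40]
Result: [23, 5, 46, 27, 40]


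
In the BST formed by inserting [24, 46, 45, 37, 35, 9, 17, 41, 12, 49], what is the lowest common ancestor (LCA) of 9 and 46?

Tree insertion order: [24, 46, 45, 37, 35, 9, 17, 41, 12, 49]
Tree (level-order array): [24, 9, 46, None, 17, 45, 49, 12, None, 37, None, None, None, None, None, 35, 41]
In a BST, the LCA of p=9, q=46 is the first node v on the
root-to-leaf path with p <= v <= q (go left if both < v, right if both > v).
Walk from root:
  at 24: 9 <= 24 <= 46, this is the LCA
LCA = 24


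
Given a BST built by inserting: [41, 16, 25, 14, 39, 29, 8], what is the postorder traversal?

Tree insertion order: [41, 16, 25, 14, 39, 29, 8]
Tree (level-order array): [41, 16, None, 14, 25, 8, None, None, 39, None, None, 29]
Postorder traversal: [8, 14, 29, 39, 25, 16, 41]


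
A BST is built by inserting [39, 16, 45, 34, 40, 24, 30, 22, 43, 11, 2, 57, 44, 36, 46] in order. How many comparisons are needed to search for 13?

Search path for 13: 39 -> 16 -> 11
Found: False
Comparisons: 3


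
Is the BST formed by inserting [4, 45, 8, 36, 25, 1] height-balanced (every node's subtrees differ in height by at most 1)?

Tree (level-order array): [4, 1, 45, None, None, 8, None, None, 36, 25]
Definition: a tree is height-balanced if, at every node, |h(left) - h(right)| <= 1 (empty subtree has height -1).
Bottom-up per-node check:
  node 1: h_left=-1, h_right=-1, diff=0 [OK], height=0
  node 25: h_left=-1, h_right=-1, diff=0 [OK], height=0
  node 36: h_left=0, h_right=-1, diff=1 [OK], height=1
  node 8: h_left=-1, h_right=1, diff=2 [FAIL (|-1-1|=2 > 1)], height=2
  node 45: h_left=2, h_right=-1, diff=3 [FAIL (|2--1|=3 > 1)], height=3
  node 4: h_left=0, h_right=3, diff=3 [FAIL (|0-3|=3 > 1)], height=4
Node 8 violates the condition: |-1 - 1| = 2 > 1.
Result: Not balanced


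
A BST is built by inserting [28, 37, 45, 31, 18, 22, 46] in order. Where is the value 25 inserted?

Starting tree (level order): [28, 18, 37, None, 22, 31, 45, None, None, None, None, None, 46]
Insertion path: 28 -> 18 -> 22
Result: insert 25 as right child of 22
Final tree (level order): [28, 18, 37, None, 22, 31, 45, None, 25, None, None, None, 46]


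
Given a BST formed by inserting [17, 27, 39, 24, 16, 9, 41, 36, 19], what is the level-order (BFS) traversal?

Tree insertion order: [17, 27, 39, 24, 16, 9, 41, 36, 19]
Tree (level-order array): [17, 16, 27, 9, None, 24, 39, None, None, 19, None, 36, 41]
BFS from the root, enqueuing left then right child of each popped node:
  queue [17] -> pop 17, enqueue [16, 27], visited so far: [17]
  queue [16, 27] -> pop 16, enqueue [9], visited so far: [17, 16]
  queue [27, 9] -> pop 27, enqueue [24, 39], visited so far: [17, 16, 27]
  queue [9, 24, 39] -> pop 9, enqueue [none], visited so far: [17, 16, 27, 9]
  queue [24, 39] -> pop 24, enqueue [19], visited so far: [17, 16, 27, 9, 24]
  queue [39, 19] -> pop 39, enqueue [36, 41], visited so far: [17, 16, 27, 9, 24, 39]
  queue [19, 36, 41] -> pop 19, enqueue [none], visited so far: [17, 16, 27, 9, 24, 39, 19]
  queue [36, 41] -> pop 36, enqueue [none], visited so far: [17, 16, 27, 9, 24, 39, 19, 36]
  queue [41] -> pop 41, enqueue [none], visited so far: [17, 16, 27, 9, 24, 39, 19, 36, 41]
Result: [17, 16, 27, 9, 24, 39, 19, 36, 41]


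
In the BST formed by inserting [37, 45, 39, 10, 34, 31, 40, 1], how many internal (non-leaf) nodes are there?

Tree built from: [37, 45, 39, 10, 34, 31, 40, 1]
Tree (level-order array): [37, 10, 45, 1, 34, 39, None, None, None, 31, None, None, 40]
Rule: An internal node has at least one child.
Per-node child counts:
  node 37: 2 child(ren)
  node 10: 2 child(ren)
  node 1: 0 child(ren)
  node 34: 1 child(ren)
  node 31: 0 child(ren)
  node 45: 1 child(ren)
  node 39: 1 child(ren)
  node 40: 0 child(ren)
Matching nodes: [37, 10, 34, 45, 39]
Count of internal (non-leaf) nodes: 5


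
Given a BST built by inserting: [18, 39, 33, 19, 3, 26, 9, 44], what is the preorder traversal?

Tree insertion order: [18, 39, 33, 19, 3, 26, 9, 44]
Tree (level-order array): [18, 3, 39, None, 9, 33, 44, None, None, 19, None, None, None, None, 26]
Preorder traversal: [18, 3, 9, 39, 33, 19, 26, 44]


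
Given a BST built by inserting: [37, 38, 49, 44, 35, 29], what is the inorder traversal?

Tree insertion order: [37, 38, 49, 44, 35, 29]
Tree (level-order array): [37, 35, 38, 29, None, None, 49, None, None, 44]
Inorder traversal: [29, 35, 37, 38, 44, 49]


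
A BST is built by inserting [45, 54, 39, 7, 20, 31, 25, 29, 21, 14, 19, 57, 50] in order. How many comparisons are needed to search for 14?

Search path for 14: 45 -> 39 -> 7 -> 20 -> 14
Found: True
Comparisons: 5


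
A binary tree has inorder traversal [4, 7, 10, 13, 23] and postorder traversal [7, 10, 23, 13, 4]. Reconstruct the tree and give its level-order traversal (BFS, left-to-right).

Inorder:   [4, 7, 10, 13, 23]
Postorder: [7, 10, 23, 13, 4]
Algorithm: postorder visits root last, so walk postorder right-to-left;
each value is the root of the current inorder slice — split it at that
value, recurse on the right subtree first, then the left.
Recursive splits:
  root=4; inorder splits into left=[], right=[7, 10, 13, 23]
  root=13; inorder splits into left=[7, 10], right=[23]
  root=23; inorder splits into left=[], right=[]
  root=10; inorder splits into left=[7], right=[]
  root=7; inorder splits into left=[], right=[]
Reconstructed level-order: [4, 13, 10, 23, 7]


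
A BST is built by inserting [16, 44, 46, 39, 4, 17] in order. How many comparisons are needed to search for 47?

Search path for 47: 16 -> 44 -> 46
Found: False
Comparisons: 3


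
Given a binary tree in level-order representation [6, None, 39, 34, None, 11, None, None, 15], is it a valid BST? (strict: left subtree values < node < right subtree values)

Level-order array: [6, None, 39, 34, None, 11, None, None, 15]
Validate using subtree bounds (lo, hi): at each node, require lo < value < hi,
then recurse left with hi=value and right with lo=value.
Preorder trace (stopping at first violation):
  at node 6 with bounds (-inf, +inf): OK
  at node 39 with bounds (6, +inf): OK
  at node 34 with bounds (6, 39): OK
  at node 11 with bounds (6, 34): OK
  at node 15 with bounds (11, 34): OK
No violation found at any node.
Result: Valid BST


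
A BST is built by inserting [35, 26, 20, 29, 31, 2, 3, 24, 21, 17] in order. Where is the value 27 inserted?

Starting tree (level order): [35, 26, None, 20, 29, 2, 24, None, 31, None, 3, 21, None, None, None, None, 17]
Insertion path: 35 -> 26 -> 29
Result: insert 27 as left child of 29
Final tree (level order): [35, 26, None, 20, 29, 2, 24, 27, 31, None, 3, 21, None, None, None, None, None, None, 17]


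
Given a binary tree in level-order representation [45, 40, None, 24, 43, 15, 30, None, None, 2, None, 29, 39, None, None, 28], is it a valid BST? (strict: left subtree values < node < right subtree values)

Level-order array: [45, 40, None, 24, 43, 15, 30, None, None, 2, None, 29, 39, None, None, 28]
Validate using subtree bounds (lo, hi): at each node, require lo < value < hi,
then recurse left with hi=value and right with lo=value.
Preorder trace (stopping at first violation):
  at node 45 with bounds (-inf, +inf): OK
  at node 40 with bounds (-inf, 45): OK
  at node 24 with bounds (-inf, 40): OK
  at node 15 with bounds (-inf, 24): OK
  at node 2 with bounds (-inf, 15): OK
  at node 30 with bounds (24, 40): OK
  at node 29 with bounds (24, 30): OK
  at node 28 with bounds (24, 29): OK
  at node 39 with bounds (30, 40): OK
  at node 43 with bounds (40, 45): OK
No violation found at any node.
Result: Valid BST


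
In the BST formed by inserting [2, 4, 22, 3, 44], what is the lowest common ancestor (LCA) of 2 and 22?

Tree insertion order: [2, 4, 22, 3, 44]
Tree (level-order array): [2, None, 4, 3, 22, None, None, None, 44]
In a BST, the LCA of p=2, q=22 is the first node v on the
root-to-leaf path with p <= v <= q (go left if both < v, right if both > v).
Walk from root:
  at 2: 2 <= 2 <= 22, this is the LCA
LCA = 2


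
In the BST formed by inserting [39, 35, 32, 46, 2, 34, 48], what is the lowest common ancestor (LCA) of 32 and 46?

Tree insertion order: [39, 35, 32, 46, 2, 34, 48]
Tree (level-order array): [39, 35, 46, 32, None, None, 48, 2, 34]
In a BST, the LCA of p=32, q=46 is the first node v on the
root-to-leaf path with p <= v <= q (go left if both < v, right if both > v).
Walk from root:
  at 39: 32 <= 39 <= 46, this is the LCA
LCA = 39


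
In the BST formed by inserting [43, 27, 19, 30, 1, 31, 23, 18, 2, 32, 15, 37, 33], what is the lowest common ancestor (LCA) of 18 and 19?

Tree insertion order: [43, 27, 19, 30, 1, 31, 23, 18, 2, 32, 15, 37, 33]
Tree (level-order array): [43, 27, None, 19, 30, 1, 23, None, 31, None, 18, None, None, None, 32, 2, None, None, 37, None, 15, 33]
In a BST, the LCA of p=18, q=19 is the first node v on the
root-to-leaf path with p <= v <= q (go left if both < v, right if both > v).
Walk from root:
  at 43: both 18 and 19 < 43, go left
  at 27: both 18 and 19 < 27, go left
  at 19: 18 <= 19 <= 19, this is the LCA
LCA = 19


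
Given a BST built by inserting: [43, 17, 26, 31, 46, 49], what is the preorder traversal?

Tree insertion order: [43, 17, 26, 31, 46, 49]
Tree (level-order array): [43, 17, 46, None, 26, None, 49, None, 31]
Preorder traversal: [43, 17, 26, 31, 46, 49]


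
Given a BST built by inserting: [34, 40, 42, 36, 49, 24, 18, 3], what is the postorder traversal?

Tree insertion order: [34, 40, 42, 36, 49, 24, 18, 3]
Tree (level-order array): [34, 24, 40, 18, None, 36, 42, 3, None, None, None, None, 49]
Postorder traversal: [3, 18, 24, 36, 49, 42, 40, 34]


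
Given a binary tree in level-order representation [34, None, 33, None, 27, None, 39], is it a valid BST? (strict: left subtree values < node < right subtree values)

Level-order array: [34, None, 33, None, 27, None, 39]
Validate using subtree bounds (lo, hi): at each node, require lo < value < hi,
then recurse left with hi=value and right with lo=value.
Preorder trace (stopping at first violation):
  at node 34 with bounds (-inf, +inf): OK
  at node 33 with bounds (34, +inf): VIOLATION
Node 33 violates its bound: not (34 < 33 < +inf).
Result: Not a valid BST


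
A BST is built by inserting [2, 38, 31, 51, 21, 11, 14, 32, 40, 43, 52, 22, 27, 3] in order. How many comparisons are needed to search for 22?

Search path for 22: 2 -> 38 -> 31 -> 21 -> 22
Found: True
Comparisons: 5


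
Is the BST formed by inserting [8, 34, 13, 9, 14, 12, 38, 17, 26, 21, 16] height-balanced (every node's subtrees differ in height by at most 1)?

Tree (level-order array): [8, None, 34, 13, 38, 9, 14, None, None, None, 12, None, 17, None, None, 16, 26, None, None, 21]
Definition: a tree is height-balanced if, at every node, |h(left) - h(right)| <= 1 (empty subtree has height -1).
Bottom-up per-node check:
  node 12: h_left=-1, h_right=-1, diff=0 [OK], height=0
  node 9: h_left=-1, h_right=0, diff=1 [OK], height=1
  node 16: h_left=-1, h_right=-1, diff=0 [OK], height=0
  node 21: h_left=-1, h_right=-1, diff=0 [OK], height=0
  node 26: h_left=0, h_right=-1, diff=1 [OK], height=1
  node 17: h_left=0, h_right=1, diff=1 [OK], height=2
  node 14: h_left=-1, h_right=2, diff=3 [FAIL (|-1-2|=3 > 1)], height=3
  node 13: h_left=1, h_right=3, diff=2 [FAIL (|1-3|=2 > 1)], height=4
  node 38: h_left=-1, h_right=-1, diff=0 [OK], height=0
  node 34: h_left=4, h_right=0, diff=4 [FAIL (|4-0|=4 > 1)], height=5
  node 8: h_left=-1, h_right=5, diff=6 [FAIL (|-1-5|=6 > 1)], height=6
Node 14 violates the condition: |-1 - 2| = 3 > 1.
Result: Not balanced


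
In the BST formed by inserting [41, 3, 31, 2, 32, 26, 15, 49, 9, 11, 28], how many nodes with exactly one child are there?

Tree built from: [41, 3, 31, 2, 32, 26, 15, 49, 9, 11, 28]
Tree (level-order array): [41, 3, 49, 2, 31, None, None, None, None, 26, 32, 15, 28, None, None, 9, None, None, None, None, 11]
Rule: These are nodes with exactly 1 non-null child.
Per-node child counts:
  node 41: 2 child(ren)
  node 3: 2 child(ren)
  node 2: 0 child(ren)
  node 31: 2 child(ren)
  node 26: 2 child(ren)
  node 15: 1 child(ren)
  node 9: 1 child(ren)
  node 11: 0 child(ren)
  node 28: 0 child(ren)
  node 32: 0 child(ren)
  node 49: 0 child(ren)
Matching nodes: [15, 9]
Count of nodes with exactly one child: 2


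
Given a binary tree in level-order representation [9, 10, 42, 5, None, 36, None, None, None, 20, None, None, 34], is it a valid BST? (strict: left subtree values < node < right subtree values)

Level-order array: [9, 10, 42, 5, None, 36, None, None, None, 20, None, None, 34]
Validate using subtree bounds (lo, hi): at each node, require lo < value < hi,
then recurse left with hi=value and right with lo=value.
Preorder trace (stopping at first violation):
  at node 9 with bounds (-inf, +inf): OK
  at node 10 with bounds (-inf, 9): VIOLATION
Node 10 violates its bound: not (-inf < 10 < 9).
Result: Not a valid BST


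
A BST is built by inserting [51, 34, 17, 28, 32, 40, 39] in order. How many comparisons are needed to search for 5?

Search path for 5: 51 -> 34 -> 17
Found: False
Comparisons: 3


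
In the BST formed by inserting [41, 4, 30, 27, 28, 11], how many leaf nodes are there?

Tree built from: [41, 4, 30, 27, 28, 11]
Tree (level-order array): [41, 4, None, None, 30, 27, None, 11, 28]
Rule: A leaf has 0 children.
Per-node child counts:
  node 41: 1 child(ren)
  node 4: 1 child(ren)
  node 30: 1 child(ren)
  node 27: 2 child(ren)
  node 11: 0 child(ren)
  node 28: 0 child(ren)
Matching nodes: [11, 28]
Count of leaf nodes: 2


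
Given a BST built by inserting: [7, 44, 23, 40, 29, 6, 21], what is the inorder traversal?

Tree insertion order: [7, 44, 23, 40, 29, 6, 21]
Tree (level-order array): [7, 6, 44, None, None, 23, None, 21, 40, None, None, 29]
Inorder traversal: [6, 7, 21, 23, 29, 40, 44]


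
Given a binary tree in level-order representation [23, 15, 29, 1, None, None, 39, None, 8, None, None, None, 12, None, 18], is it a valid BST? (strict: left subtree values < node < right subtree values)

Level-order array: [23, 15, 29, 1, None, None, 39, None, 8, None, None, None, 12, None, 18]
Validate using subtree bounds (lo, hi): at each node, require lo < value < hi,
then recurse left with hi=value and right with lo=value.
Preorder trace (stopping at first violation):
  at node 23 with bounds (-inf, +inf): OK
  at node 15 with bounds (-inf, 23): OK
  at node 1 with bounds (-inf, 15): OK
  at node 8 with bounds (1, 15): OK
  at node 12 with bounds (8, 15): OK
  at node 18 with bounds (12, 15): VIOLATION
Node 18 violates its bound: not (12 < 18 < 15).
Result: Not a valid BST


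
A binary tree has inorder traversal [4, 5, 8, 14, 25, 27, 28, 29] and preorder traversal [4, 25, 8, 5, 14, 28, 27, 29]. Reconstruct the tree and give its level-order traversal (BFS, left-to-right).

Inorder:  [4, 5, 8, 14, 25, 27, 28, 29]
Preorder: [4, 25, 8, 5, 14, 28, 27, 29]
Algorithm: preorder visits root first, so consume preorder in order;
for each root, split the current inorder slice at that value into
left-subtree inorder and right-subtree inorder, then recurse.
Recursive splits:
  root=4; inorder splits into left=[], right=[5, 8, 14, 25, 27, 28, 29]
  root=25; inorder splits into left=[5, 8, 14], right=[27, 28, 29]
  root=8; inorder splits into left=[5], right=[14]
  root=5; inorder splits into left=[], right=[]
  root=14; inorder splits into left=[], right=[]
  root=28; inorder splits into left=[27], right=[29]
  root=27; inorder splits into left=[], right=[]
  root=29; inorder splits into left=[], right=[]
Reconstructed level-order: [4, 25, 8, 28, 5, 14, 27, 29]


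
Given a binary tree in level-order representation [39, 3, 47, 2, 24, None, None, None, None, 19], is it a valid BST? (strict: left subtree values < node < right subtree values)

Level-order array: [39, 3, 47, 2, 24, None, None, None, None, 19]
Validate using subtree bounds (lo, hi): at each node, require lo < value < hi,
then recurse left with hi=value and right with lo=value.
Preorder trace (stopping at first violation):
  at node 39 with bounds (-inf, +inf): OK
  at node 3 with bounds (-inf, 39): OK
  at node 2 with bounds (-inf, 3): OK
  at node 24 with bounds (3, 39): OK
  at node 19 with bounds (3, 24): OK
  at node 47 with bounds (39, +inf): OK
No violation found at any node.
Result: Valid BST


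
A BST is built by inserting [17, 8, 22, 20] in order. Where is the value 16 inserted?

Starting tree (level order): [17, 8, 22, None, None, 20]
Insertion path: 17 -> 8
Result: insert 16 as right child of 8
Final tree (level order): [17, 8, 22, None, 16, 20]


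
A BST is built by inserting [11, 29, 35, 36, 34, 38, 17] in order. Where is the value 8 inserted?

Starting tree (level order): [11, None, 29, 17, 35, None, None, 34, 36, None, None, None, 38]
Insertion path: 11
Result: insert 8 as left child of 11
Final tree (level order): [11, 8, 29, None, None, 17, 35, None, None, 34, 36, None, None, None, 38]


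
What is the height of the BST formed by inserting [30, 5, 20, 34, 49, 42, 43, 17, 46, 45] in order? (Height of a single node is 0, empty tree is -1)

Insertion order: [30, 5, 20, 34, 49, 42, 43, 17, 46, 45]
Tree (level-order array): [30, 5, 34, None, 20, None, 49, 17, None, 42, None, None, None, None, 43, None, 46, 45]
Compute height bottom-up (empty subtree = -1):
  height(17) = 1 + max(-1, -1) = 0
  height(20) = 1 + max(0, -1) = 1
  height(5) = 1 + max(-1, 1) = 2
  height(45) = 1 + max(-1, -1) = 0
  height(46) = 1 + max(0, -1) = 1
  height(43) = 1 + max(-1, 1) = 2
  height(42) = 1 + max(-1, 2) = 3
  height(49) = 1 + max(3, -1) = 4
  height(34) = 1 + max(-1, 4) = 5
  height(30) = 1 + max(2, 5) = 6
Height = 6


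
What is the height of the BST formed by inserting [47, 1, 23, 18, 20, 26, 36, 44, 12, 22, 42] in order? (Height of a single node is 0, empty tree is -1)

Insertion order: [47, 1, 23, 18, 20, 26, 36, 44, 12, 22, 42]
Tree (level-order array): [47, 1, None, None, 23, 18, 26, 12, 20, None, 36, None, None, None, 22, None, 44, None, None, 42]
Compute height bottom-up (empty subtree = -1):
  height(12) = 1 + max(-1, -1) = 0
  height(22) = 1 + max(-1, -1) = 0
  height(20) = 1 + max(-1, 0) = 1
  height(18) = 1 + max(0, 1) = 2
  height(42) = 1 + max(-1, -1) = 0
  height(44) = 1 + max(0, -1) = 1
  height(36) = 1 + max(-1, 1) = 2
  height(26) = 1 + max(-1, 2) = 3
  height(23) = 1 + max(2, 3) = 4
  height(1) = 1 + max(-1, 4) = 5
  height(47) = 1 + max(5, -1) = 6
Height = 6


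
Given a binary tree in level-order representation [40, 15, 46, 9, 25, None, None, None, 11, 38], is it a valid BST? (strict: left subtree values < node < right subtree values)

Level-order array: [40, 15, 46, 9, 25, None, None, None, 11, 38]
Validate using subtree bounds (lo, hi): at each node, require lo < value < hi,
then recurse left with hi=value and right with lo=value.
Preorder trace (stopping at first violation):
  at node 40 with bounds (-inf, +inf): OK
  at node 15 with bounds (-inf, 40): OK
  at node 9 with bounds (-inf, 15): OK
  at node 11 with bounds (9, 15): OK
  at node 25 with bounds (15, 40): OK
  at node 38 with bounds (15, 25): VIOLATION
Node 38 violates its bound: not (15 < 38 < 25).
Result: Not a valid BST
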